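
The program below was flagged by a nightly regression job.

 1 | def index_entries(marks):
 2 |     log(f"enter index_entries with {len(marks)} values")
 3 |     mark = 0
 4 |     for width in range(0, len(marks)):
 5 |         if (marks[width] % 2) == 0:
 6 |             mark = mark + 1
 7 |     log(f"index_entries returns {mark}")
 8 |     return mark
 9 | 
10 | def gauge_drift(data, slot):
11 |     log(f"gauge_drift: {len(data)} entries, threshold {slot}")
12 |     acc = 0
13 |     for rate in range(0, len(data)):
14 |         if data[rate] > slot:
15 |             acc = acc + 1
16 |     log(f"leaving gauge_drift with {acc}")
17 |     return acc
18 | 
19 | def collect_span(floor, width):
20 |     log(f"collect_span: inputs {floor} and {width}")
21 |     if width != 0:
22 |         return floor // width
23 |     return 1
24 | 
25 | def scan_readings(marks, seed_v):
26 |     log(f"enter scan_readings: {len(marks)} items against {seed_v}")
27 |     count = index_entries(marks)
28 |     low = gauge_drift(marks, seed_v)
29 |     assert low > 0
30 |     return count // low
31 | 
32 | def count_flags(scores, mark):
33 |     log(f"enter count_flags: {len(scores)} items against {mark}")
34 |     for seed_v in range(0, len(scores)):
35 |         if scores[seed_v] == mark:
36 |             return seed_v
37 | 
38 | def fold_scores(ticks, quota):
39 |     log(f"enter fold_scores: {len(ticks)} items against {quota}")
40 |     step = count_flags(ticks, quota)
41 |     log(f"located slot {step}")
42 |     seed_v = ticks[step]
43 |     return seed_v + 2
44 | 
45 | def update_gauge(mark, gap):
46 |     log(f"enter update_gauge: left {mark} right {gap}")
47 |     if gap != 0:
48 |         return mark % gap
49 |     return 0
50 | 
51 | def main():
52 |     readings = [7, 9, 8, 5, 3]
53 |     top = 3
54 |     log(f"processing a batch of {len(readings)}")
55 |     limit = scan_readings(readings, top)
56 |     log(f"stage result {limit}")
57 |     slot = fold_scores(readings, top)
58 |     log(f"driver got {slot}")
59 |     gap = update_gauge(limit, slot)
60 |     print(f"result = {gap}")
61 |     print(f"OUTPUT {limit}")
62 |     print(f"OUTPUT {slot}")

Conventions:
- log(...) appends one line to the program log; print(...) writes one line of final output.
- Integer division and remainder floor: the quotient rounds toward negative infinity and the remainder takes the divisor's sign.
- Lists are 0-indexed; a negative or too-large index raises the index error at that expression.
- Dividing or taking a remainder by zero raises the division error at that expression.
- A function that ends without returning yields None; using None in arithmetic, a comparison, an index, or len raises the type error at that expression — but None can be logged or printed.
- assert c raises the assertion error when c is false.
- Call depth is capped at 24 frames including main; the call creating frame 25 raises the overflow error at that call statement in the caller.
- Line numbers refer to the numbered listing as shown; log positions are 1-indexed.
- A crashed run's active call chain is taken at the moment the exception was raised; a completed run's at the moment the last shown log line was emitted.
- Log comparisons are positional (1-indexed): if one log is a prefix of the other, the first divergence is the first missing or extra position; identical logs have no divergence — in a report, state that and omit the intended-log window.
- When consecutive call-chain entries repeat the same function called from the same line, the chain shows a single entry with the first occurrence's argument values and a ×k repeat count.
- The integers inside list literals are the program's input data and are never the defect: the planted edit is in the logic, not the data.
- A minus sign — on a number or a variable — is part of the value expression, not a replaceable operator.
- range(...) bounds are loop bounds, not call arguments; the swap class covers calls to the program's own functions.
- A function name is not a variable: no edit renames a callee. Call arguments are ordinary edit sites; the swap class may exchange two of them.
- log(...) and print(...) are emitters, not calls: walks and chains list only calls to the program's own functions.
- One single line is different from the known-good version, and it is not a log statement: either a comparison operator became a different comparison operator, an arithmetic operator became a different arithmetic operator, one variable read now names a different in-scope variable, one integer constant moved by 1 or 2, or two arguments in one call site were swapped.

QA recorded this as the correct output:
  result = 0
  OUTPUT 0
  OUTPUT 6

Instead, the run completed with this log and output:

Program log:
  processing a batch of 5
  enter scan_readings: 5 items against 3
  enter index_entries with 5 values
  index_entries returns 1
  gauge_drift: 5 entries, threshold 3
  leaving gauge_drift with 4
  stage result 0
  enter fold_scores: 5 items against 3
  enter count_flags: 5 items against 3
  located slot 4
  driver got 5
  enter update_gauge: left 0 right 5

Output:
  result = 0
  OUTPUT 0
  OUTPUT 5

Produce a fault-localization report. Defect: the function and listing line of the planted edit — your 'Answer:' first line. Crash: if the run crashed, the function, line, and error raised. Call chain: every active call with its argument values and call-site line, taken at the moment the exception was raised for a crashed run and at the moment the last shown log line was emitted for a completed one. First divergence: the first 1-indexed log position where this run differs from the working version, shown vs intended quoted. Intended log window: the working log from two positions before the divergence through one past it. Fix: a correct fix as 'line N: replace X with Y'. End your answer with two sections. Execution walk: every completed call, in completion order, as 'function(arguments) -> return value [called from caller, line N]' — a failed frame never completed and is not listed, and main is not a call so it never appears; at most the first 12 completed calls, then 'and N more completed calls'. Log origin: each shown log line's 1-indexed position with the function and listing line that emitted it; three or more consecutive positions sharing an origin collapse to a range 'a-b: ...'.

Answer: the defect is in fold_scores at line 43.
The tell: Everything matches until log position 11, which reads 'driver got 5' in place of 'driver got 6'.
Call chain: main -> update_gauge(0, 5) (called at line 59).
First divergence: position 11 — shown 'driver got 5', intended 'driver got 6'.
Intended log window:
  9: enter count_flags: 5 items against 3
  10: located slot 4
  11: driver got 6
  12: enter update_gauge: left 0 right 6
Execution walk:
  index_entries([7, 9, 8, 5, 3]) -> 1  [called from scan_readings, line 27]
  gauge_drift([7, 9, 8, 5, 3], 3) -> 4  [called from scan_readings, line 28]
  scan_readings([7, 9, 8, 5, 3], 3) -> 0  [called from main, line 55]
  count_flags([7, 9, 8, 5, 3], 3) -> 4  [called from fold_scores, line 40]
  fold_scores([7, 9, 8, 5, 3], 3) -> 5  [called from main, line 57]
  update_gauge(0, 5) -> 0  [called from main, line 59]
Log line origins:
  1: logged in main at line 54
  2: logged in scan_readings at line 26
  3: logged in index_entries at line 2
  4: logged in index_entries at line 7
  5: logged in gauge_drift at line 11
  6: logged in gauge_drift at line 16
  7: logged in main at line 56
  8: logged in fold_scores at line 39
  9: logged in count_flags at line 33
  10: logged in fold_scores at line 41
  11: logged in main at line 58
  12: logged in update_gauge at line 46
A correct fix: line 43: replace `+` with `*`.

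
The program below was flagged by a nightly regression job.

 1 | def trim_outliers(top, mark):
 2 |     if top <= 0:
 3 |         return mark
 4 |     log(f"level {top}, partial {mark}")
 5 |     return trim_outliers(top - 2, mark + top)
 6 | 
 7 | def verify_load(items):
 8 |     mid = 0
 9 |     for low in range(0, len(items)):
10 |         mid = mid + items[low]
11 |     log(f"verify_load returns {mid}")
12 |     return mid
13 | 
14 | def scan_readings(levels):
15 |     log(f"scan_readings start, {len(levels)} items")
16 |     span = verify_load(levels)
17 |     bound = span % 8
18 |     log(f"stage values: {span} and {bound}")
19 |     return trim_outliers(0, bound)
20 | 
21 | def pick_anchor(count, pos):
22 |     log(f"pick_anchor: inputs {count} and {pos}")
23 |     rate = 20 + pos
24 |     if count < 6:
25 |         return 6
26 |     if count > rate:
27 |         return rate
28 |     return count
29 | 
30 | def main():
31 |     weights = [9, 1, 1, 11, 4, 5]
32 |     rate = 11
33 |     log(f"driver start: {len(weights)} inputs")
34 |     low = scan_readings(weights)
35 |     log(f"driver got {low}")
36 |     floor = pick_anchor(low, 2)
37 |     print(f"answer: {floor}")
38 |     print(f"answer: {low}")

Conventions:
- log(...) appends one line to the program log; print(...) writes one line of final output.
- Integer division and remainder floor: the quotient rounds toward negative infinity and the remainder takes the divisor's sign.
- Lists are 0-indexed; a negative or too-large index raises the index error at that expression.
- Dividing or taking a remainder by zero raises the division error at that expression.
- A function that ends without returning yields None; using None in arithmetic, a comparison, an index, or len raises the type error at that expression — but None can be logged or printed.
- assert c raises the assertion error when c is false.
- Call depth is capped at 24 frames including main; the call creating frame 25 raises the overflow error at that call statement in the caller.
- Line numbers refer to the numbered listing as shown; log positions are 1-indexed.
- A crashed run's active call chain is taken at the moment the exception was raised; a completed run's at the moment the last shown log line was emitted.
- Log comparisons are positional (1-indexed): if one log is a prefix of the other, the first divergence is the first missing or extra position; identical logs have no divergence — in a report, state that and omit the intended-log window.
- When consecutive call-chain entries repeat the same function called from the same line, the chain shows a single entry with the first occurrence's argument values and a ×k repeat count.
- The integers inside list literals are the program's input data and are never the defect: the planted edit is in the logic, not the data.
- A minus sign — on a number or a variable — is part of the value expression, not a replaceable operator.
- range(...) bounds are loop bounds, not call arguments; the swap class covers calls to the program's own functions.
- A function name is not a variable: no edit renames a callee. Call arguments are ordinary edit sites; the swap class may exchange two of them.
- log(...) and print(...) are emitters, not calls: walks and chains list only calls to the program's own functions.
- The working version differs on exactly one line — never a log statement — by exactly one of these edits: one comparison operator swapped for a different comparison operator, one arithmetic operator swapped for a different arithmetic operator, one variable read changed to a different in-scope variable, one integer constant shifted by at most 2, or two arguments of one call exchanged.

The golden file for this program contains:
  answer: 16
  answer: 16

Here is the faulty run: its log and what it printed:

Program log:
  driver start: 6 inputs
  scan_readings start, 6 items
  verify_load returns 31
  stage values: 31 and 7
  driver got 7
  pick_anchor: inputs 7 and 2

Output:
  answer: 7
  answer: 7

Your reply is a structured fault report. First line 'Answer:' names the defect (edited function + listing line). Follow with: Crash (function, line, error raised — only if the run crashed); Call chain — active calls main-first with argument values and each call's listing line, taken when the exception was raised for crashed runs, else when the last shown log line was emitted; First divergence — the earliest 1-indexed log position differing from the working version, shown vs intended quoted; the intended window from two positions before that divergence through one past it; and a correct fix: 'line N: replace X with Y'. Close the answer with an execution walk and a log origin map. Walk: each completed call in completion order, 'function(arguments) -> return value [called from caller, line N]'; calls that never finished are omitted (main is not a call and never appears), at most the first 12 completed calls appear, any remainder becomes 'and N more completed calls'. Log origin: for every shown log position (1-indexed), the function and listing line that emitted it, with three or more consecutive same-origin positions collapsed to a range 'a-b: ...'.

Answer: the defect is in scan_readings at line 19.
Core observation: The earliest visible damage is log position 5 — 'driver got 7' rather than the intended 'level 7, partial 0'.
Call chain: main -> pick_anchor(7, 2) (called at line 36).
First divergence: position 5 — the shown line 'driver got 7' should read 'level 7, partial 0'.
Intended log window:
  3: verify_load returns 31
  4: stage values: 31 and 7
  5: level 7, partial 0
  6: level 5, partial 7
Execution walk:
  verify_load([9, 1, 1, 11, 4, 5]) -> 31  [called from scan_readings, line 16]
  trim_outliers(0, 7) -> 7  [called from scan_readings, line 19]
  scan_readings([9, 1, 1, 11, 4, 5]) -> 7  [called from main, line 34]
  pick_anchor(7, 2) -> 7  [called from main, line 36]
Log origins:
  1: from main, line 33
  2: from scan_readings, line 15
  3: from verify_load, line 11
  4: from scan_readings, line 18
  5: from main, line 35
  6: from pick_anchor, line 22
A correct fix: line 19: replace `trim_outliers(0, bound)` with `trim_outliers(bound, 0)`.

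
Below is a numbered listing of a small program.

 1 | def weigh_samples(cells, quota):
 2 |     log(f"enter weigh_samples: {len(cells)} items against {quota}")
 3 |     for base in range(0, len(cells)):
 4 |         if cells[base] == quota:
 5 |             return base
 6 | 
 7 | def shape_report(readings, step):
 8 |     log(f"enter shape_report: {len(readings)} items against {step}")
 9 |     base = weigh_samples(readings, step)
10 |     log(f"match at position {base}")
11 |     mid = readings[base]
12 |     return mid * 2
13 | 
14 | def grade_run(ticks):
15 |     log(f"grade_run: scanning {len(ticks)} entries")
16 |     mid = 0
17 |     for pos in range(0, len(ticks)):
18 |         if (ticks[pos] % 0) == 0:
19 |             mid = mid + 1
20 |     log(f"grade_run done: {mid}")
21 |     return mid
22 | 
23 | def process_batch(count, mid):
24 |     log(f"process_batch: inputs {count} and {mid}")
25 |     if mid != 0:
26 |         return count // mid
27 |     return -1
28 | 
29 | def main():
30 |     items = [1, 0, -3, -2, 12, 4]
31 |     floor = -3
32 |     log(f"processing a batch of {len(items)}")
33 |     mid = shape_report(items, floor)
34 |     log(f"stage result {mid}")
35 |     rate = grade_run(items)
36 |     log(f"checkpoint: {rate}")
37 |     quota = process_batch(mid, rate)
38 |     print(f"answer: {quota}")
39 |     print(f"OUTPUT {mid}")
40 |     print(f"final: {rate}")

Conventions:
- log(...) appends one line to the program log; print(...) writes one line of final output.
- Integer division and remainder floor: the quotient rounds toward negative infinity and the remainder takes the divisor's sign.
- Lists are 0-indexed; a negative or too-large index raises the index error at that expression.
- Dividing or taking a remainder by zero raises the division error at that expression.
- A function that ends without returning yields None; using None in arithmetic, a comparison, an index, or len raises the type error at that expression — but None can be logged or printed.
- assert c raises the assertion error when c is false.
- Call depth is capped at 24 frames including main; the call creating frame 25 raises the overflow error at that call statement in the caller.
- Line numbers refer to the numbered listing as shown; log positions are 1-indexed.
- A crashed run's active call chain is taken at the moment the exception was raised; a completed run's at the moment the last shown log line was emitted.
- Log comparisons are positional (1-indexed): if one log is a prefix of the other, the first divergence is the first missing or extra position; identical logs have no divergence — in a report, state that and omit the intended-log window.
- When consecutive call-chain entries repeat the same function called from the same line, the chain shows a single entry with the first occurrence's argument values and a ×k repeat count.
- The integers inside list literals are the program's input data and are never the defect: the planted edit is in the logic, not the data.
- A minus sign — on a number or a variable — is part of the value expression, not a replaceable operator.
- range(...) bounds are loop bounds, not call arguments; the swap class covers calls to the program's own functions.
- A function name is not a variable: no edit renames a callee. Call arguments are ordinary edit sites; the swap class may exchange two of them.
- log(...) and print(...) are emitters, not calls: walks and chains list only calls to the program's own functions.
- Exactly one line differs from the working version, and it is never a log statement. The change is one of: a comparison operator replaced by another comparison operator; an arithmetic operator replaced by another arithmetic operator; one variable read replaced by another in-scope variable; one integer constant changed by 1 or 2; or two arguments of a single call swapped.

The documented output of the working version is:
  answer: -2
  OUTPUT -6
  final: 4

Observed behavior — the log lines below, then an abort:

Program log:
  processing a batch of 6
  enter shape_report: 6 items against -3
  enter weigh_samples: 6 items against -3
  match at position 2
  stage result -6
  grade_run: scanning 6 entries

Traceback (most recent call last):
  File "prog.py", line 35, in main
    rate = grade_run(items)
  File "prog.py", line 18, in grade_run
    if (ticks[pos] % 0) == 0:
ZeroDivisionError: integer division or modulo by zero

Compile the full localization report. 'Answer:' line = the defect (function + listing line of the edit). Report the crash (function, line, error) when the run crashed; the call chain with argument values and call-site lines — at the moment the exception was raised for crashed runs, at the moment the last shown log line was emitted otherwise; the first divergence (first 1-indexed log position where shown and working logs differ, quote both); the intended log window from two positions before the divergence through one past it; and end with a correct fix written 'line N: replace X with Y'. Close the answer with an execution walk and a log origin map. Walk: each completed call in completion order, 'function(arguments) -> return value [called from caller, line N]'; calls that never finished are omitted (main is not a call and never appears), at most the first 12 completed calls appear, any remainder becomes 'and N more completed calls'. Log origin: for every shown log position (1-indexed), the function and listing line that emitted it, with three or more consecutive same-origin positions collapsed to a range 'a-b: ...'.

Answer: the defect is in grade_run at line 18.
Key observation: After 6 matching log lines the faulty run goes silent, while the working version continues with 'grade_run done: 4'.
Crash: grade_run, line 18, ZeroDivisionError.
Call chain: main -> grade_run([1, 0, -3, -2, 12, 4]) (called at line 35).
First divergence: position 7; the shown log stops at 6 lines while the working version next logs 'grade_run done: 4'.
Intended log window:
  5: stage result -6
  6: grade_run: scanning 6 entries
  7: grade_run done: 4
  8: checkpoint: 4
Execution walk:
  weigh_samples([1, 0, -3, -2, 12, 4], -3) -> 2  [called from shape_report, line 9]
  shape_report([1, 0, -3, -2, 12, 4], -3) -> -6  [called from main, line 33]
Log origin:
  1: logged in main at line 32
  2: logged in shape_report at line 8
  3: logged in weigh_samples at line 2
  4: logged in shape_report at line 10
  5: logged in main at line 34
  6: logged in grade_run at line 15
A correct fix: line 18: replace `ticks[pos] % 0` with `ticks[pos] % 2`.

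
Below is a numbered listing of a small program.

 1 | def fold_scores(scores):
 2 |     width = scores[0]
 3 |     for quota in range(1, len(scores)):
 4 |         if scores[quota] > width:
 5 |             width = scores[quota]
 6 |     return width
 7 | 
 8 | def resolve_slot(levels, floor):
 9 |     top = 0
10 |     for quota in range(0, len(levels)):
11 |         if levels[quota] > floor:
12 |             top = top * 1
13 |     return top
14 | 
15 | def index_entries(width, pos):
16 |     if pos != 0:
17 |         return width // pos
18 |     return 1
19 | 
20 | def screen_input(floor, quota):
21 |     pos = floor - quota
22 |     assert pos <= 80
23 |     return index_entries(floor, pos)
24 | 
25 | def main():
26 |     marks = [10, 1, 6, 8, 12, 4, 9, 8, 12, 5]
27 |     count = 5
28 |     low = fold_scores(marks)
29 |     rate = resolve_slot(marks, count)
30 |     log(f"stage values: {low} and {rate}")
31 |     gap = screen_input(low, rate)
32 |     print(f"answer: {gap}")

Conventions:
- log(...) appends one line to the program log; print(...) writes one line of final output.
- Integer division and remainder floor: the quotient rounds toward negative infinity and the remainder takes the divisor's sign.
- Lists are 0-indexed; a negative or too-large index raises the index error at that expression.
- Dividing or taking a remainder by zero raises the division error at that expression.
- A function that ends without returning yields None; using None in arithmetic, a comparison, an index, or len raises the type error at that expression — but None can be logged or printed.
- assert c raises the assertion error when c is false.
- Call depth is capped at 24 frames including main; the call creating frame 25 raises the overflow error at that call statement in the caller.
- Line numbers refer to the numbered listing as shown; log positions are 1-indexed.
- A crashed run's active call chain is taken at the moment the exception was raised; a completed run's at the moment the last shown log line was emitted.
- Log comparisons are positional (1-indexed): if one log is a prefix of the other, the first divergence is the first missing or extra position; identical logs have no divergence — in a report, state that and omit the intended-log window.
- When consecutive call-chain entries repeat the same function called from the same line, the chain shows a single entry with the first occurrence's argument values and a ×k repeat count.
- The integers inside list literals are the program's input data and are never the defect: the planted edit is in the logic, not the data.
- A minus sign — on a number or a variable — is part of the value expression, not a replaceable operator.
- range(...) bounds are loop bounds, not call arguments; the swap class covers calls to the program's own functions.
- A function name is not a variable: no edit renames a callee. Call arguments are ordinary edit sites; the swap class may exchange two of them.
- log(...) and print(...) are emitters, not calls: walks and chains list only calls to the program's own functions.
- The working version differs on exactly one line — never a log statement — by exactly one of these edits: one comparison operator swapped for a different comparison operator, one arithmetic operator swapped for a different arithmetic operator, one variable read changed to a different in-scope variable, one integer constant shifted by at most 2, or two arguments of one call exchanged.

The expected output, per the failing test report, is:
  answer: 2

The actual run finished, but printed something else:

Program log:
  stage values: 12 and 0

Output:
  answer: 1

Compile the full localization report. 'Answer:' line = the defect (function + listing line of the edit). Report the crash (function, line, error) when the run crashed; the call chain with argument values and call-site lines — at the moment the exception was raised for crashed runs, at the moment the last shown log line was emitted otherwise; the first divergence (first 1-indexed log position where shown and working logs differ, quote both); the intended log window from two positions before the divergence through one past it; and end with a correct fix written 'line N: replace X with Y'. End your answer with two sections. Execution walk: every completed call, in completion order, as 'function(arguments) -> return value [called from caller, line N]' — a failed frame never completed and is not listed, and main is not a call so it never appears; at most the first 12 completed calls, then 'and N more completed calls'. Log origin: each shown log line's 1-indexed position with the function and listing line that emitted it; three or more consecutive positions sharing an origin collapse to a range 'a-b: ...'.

Answer: the defect is in resolve_slot at line 12.
The tell: The log first diverges at position 1: the faulty run prints 'stage values: 12 and 0' where the working version prints 'stage values: 12 and 7'.
Call chain: main.
First divergence: position 1 — shown 'stage values: 12 and 0', intended 'stage values: 12 and 7'.
Intended log window:
  1: stage values: 12 and 7
Execution walk:
  fold_scores([10, 1, 6, 8, 12, 4, 9, 8, 12, 5]) -> 12  [called from main, line 28]
  resolve_slot([10, 1, 6, 8, 12, 4, 9, 8, 12, 5], 5) -> 0  [called from main, line 29]
  index_entries(12, 12) -> 1  [called from screen_input, line 23]
  screen_input(12, 0) -> 1  [called from main, line 31]
Origin of each log line:
  1: logged in main at line 30
A correct fix: line 12: replace `*` with `+`.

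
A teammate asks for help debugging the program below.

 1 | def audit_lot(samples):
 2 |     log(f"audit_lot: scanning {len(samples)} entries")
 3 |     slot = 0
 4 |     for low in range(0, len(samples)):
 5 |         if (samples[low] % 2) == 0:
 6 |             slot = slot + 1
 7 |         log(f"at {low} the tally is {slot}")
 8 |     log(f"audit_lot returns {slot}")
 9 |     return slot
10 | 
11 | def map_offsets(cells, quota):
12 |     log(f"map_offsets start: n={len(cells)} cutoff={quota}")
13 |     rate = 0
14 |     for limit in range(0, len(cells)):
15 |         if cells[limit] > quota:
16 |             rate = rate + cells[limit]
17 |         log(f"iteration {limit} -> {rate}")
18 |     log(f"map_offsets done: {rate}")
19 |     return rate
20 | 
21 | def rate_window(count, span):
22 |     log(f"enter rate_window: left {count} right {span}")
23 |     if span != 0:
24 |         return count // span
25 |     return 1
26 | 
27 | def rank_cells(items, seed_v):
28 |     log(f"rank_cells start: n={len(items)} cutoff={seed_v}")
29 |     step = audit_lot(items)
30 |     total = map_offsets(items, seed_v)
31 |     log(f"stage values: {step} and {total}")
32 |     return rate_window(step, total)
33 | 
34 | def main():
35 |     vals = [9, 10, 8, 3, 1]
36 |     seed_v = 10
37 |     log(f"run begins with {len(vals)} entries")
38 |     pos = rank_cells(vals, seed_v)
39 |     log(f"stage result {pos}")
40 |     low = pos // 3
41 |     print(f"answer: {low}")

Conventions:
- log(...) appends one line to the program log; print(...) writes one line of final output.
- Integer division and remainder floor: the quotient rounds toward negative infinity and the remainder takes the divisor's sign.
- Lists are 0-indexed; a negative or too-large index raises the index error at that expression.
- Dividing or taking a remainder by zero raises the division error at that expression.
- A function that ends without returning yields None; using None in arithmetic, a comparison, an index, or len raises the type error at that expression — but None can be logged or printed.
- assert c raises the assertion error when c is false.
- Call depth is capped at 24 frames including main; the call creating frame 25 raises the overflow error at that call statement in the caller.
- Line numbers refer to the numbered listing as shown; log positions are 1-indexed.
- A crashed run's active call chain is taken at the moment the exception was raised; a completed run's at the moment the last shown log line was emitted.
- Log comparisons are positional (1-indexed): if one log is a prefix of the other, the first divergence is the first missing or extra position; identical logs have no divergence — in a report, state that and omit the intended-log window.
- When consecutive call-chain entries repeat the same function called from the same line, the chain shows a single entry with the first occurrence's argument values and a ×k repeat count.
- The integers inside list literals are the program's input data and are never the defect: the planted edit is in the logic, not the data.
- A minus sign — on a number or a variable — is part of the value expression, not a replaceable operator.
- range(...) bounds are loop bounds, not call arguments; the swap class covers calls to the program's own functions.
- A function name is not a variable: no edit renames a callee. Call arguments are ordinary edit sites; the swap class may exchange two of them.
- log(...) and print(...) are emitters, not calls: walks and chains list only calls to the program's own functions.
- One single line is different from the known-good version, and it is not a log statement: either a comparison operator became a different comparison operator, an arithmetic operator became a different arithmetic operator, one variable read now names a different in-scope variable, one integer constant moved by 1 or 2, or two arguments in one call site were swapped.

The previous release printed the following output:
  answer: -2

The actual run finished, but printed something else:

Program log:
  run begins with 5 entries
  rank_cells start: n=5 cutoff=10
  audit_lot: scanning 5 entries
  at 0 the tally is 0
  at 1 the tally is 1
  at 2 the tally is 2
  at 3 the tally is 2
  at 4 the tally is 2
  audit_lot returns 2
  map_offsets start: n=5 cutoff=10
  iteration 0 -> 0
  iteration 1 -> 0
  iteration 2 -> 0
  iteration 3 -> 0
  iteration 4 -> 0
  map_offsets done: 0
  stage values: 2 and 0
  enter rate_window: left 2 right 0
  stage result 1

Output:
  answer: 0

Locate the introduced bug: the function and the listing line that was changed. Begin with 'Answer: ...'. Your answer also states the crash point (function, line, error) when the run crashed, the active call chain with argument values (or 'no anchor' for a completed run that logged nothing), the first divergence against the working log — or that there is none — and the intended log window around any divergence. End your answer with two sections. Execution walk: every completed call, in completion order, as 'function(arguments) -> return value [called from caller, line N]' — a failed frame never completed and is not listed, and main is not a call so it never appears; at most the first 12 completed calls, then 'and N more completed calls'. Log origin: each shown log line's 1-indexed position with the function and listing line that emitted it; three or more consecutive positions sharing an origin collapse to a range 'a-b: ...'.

Answer: the defect is in main at line 40.
Core observation: The two runs log identically and part ways only at the printed values.
Call chain: main.
First divergence: there is none — every log position agrees.
Execution walk:
  audit_lot([9, 10, 8, 3, 1]) -> 2  [called from rank_cells, line 29]
  map_offsets([9, 10, 8, 3, 1], 10) -> 0  [called from rank_cells, line 30]
  rate_window(2, 0) -> 1  [called from rank_cells, line 32]
  rank_cells([9, 10, 8, 3, 1], 10) -> 1  [called from main, line 38]
Origin of each log line:
  1: from main, line 37
  2: from rank_cells, line 28
  3: from audit_lot, line 2
  4-8: from audit_lot, line 7
  9: from audit_lot, line 8
  10: from map_offsets, line 12
  11-15: from map_offsets, line 17
  16: from map_offsets, line 18
  17: from rank_cells, line 31
  18: from rate_window, line 22
  19: from main, line 39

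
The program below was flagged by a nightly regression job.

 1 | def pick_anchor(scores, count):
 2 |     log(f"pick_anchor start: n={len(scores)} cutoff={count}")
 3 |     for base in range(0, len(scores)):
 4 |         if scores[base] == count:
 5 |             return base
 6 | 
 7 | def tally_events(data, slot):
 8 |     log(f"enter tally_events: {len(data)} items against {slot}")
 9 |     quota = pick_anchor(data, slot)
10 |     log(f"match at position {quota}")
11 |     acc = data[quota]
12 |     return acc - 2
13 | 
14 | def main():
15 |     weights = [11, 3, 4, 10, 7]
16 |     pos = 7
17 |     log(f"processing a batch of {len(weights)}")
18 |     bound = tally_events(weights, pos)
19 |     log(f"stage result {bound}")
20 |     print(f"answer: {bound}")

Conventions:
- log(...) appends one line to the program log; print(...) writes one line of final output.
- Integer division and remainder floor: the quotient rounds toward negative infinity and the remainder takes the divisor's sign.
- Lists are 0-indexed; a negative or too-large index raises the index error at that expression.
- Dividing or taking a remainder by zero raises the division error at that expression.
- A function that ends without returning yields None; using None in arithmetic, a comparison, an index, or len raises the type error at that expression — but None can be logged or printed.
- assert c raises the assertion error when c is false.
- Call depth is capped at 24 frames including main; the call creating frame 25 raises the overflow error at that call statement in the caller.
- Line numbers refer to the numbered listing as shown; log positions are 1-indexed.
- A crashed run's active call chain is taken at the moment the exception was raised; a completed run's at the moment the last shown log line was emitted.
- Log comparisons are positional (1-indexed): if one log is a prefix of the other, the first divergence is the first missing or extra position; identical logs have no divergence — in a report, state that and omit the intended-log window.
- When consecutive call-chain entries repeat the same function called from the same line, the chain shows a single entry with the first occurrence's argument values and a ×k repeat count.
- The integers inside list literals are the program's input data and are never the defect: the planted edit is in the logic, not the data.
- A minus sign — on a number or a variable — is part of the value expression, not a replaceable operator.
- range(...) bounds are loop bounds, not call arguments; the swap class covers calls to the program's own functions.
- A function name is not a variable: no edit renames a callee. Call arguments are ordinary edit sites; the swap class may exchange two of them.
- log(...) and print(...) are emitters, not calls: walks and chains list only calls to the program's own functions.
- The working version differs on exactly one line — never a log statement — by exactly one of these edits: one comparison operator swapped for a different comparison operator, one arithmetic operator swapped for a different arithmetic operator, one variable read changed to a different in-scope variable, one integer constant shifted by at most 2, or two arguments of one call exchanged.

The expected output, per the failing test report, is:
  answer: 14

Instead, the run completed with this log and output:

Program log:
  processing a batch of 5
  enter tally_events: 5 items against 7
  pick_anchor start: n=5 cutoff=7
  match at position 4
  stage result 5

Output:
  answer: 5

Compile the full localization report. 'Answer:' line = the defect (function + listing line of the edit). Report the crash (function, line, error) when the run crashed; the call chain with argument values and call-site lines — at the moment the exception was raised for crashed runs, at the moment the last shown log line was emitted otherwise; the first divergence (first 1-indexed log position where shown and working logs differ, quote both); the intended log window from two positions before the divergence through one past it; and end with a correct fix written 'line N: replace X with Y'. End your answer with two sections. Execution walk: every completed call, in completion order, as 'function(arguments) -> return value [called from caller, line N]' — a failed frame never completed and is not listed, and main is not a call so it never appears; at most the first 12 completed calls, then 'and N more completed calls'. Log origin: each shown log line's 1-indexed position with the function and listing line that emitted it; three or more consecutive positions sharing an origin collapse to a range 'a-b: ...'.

Answer: the defect is in tally_events at line 12.
Key fact: At log position 5 the runs split — shown 'stage result 5', but the working version logs 'stage result 14'.
Call chain: main.
First divergence: position 5 — shown 'stage result 5', intended 'stage result 14'.
Intended log window:
  3: pick_anchor start: n=5 cutoff=7
  4: match at position 4
  5: stage result 14
Execution walk:
  pick_anchor([11, 3, 4, 10, 7], 7) -> 4  [called from tally_events, line 9]
  tally_events([11, 3, 4, 10, 7], 7) -> 5  [called from main, line 18]
Log origin:
  1: from main, line 17
  2: from tally_events, line 8
  3: from pick_anchor, line 2
  4: from tally_events, line 10
  5: from main, line 19
A correct fix: line 12: replace `-` with `*`.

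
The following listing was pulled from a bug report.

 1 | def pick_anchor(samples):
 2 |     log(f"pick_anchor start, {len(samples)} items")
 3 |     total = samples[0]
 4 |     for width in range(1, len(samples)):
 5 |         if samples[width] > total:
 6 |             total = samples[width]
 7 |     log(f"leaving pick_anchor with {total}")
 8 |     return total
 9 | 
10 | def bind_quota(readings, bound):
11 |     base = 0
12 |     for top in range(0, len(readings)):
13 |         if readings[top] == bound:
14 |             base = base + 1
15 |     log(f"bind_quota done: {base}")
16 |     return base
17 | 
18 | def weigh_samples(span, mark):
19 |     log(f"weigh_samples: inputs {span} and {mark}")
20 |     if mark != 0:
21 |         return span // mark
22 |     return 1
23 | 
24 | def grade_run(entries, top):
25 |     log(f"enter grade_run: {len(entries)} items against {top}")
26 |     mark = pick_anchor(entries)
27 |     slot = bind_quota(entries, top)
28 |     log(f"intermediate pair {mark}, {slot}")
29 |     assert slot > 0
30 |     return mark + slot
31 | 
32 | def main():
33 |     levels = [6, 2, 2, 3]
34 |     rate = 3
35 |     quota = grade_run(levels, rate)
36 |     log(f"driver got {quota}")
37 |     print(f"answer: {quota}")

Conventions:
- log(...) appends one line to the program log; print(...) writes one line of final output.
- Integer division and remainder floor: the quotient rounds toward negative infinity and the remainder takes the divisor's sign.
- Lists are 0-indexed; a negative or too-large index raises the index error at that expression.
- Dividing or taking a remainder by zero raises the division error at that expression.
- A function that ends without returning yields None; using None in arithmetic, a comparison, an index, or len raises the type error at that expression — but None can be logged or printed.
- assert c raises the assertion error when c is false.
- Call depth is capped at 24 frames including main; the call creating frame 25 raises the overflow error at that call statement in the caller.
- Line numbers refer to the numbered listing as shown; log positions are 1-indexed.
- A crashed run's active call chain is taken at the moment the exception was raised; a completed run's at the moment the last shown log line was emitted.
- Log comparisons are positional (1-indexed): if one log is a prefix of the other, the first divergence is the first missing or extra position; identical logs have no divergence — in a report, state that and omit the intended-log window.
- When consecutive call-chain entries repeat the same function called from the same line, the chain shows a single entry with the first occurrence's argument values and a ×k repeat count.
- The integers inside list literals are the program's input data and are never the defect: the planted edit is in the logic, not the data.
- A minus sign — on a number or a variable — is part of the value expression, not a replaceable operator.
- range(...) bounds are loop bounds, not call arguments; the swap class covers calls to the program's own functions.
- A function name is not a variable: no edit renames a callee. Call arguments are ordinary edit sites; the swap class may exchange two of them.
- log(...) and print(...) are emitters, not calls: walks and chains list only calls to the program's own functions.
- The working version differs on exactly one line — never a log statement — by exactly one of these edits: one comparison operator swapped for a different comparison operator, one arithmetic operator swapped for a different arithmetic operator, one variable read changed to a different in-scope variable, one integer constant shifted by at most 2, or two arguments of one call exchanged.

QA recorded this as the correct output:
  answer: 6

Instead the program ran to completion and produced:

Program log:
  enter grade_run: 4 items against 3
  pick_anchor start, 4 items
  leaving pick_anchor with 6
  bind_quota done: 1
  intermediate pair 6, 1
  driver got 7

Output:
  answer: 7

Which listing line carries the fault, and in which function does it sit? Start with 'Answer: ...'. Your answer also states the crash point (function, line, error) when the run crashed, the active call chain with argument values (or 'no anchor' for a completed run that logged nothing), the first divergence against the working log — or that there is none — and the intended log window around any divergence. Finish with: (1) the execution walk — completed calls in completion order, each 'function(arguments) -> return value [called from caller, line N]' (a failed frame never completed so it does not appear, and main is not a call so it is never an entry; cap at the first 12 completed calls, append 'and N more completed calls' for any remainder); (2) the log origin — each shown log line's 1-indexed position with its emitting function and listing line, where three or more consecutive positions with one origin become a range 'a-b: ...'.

Answer: the defect is in grade_run at line 30.
Core observation: Log line 6 is where behavior first shows: 'driver got 7' appears instead of 'driver got 6'.
Call chain: main.
First divergence: at position 6 the run shows 'driver got 7' where the working version logs 'driver got 6'.
Intended log window:
  4: bind_quota done: 1
  5: intermediate pair 6, 1
  6: driver got 6
Execution walk:
  pick_anchor([6, 2, 2, 3]) -> 6  [called from grade_run, line 26]
  bind_quota([6, 2, 2, 3], 3) -> 1  [called from grade_run, line 27]
  grade_run([6, 2, 2, 3], 3) -> 7  [called from main, line 35]
Origin of each log line:
  1: logged in grade_run at line 25
  2: logged in pick_anchor at line 2
  3: logged in pick_anchor at line 7
  4: logged in bind_quota at line 15
  5: logged in grade_run at line 28
  6: logged in main at line 36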